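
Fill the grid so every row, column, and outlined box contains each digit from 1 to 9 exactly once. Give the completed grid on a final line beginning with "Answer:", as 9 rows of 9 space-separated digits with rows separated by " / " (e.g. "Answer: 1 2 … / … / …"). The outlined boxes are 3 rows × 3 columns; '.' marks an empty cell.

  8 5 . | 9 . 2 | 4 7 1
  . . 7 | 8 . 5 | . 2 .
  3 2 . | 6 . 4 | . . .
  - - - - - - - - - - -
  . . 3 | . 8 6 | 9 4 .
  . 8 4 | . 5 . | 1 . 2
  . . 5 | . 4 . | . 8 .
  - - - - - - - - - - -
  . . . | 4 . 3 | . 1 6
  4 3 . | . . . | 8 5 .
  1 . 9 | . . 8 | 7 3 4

Step 1. [r8c9∈{9}] r8c9 has the single candidate 9, so r8c9=9.
Step 2. [r7c2∈{7}] only 7 remains possible at r7c2, so r7c2=7.
Step 3. [r2c7∈{3,6}] across box 3, 6 lands solely at r2c7. So r2c7=6.
Step 4. [r9c2∈{6}] r9c2's peers cover all but 6. So r9c2=6.
Step 5. [r8c3∈{2}] nothing but 2 survives at r8c3, so r8c3=2.
Step 6. [r6c1∈{2,6,7,9}] in row 6, 6 fits only at r6c1, so r6c1=6.
Step 7. [r6c4∈{1,2,3,7}] r6c4 is the only open cell in row 6 admitting 2. So r6c4=2.
Step 8. [r4c2∈{1}] nothing but 1 survives at r4c2. So r4c2=1.
Step 9. [r4c4∈{7}] r4c4's peers cover all but 7 ⇒ r4c4=7.
Step 10. [r6c2∈{9}] only 9 remains possible at r6c2 ⇒ r6c2=9.
Step 11. [r2c5∈{1,3}] across row 2, 1 lands solely at r2c5. So r2c5=1.
Step 12. [r8c6∈{1,7}] 7 has one home in col 6: r8c6. So r8c6=7.
Step 13. [r6c9∈{3,7}] r6c9 is the only open cell in row 6 admitting 7 ⇒ r6c9=7.
Step 14. [r3c7∈{5}] r3c7 has the single candidate 5. So r3c7=5.
Step 15. [r7c7∈{2}] only 2 remains possible at r7c7. So r7c7=2.
Step 16. [r7c3∈{8}] r7c3 has the single candidate 8. So r7c3=8.
Step 17. [r5c6∈{9}] only 9 remains possible at r5c6, so r5c6=9.
Step 18. [r1c3∈{6}] nothing but 6 survives at r1c3 ⇒ r1c3=6.
Step 19. [r2c9∈{3}] r2c9's peers cover all but 3, so r2c9=3.
Step 20. [r5c8∈{6}] r5c8 has the single candidate 6. So r5c8=6.
Step 21. [r4c9∈{5}] r4c9 has the single candidate 5. So r4c9=5.
Step 22. [r6c7∈{3}] r6c7 is down to just 3, so r6c7=3.
Step 23. [r9c4∈{5}] nothing but 5 survives at r9c4, so r9c4=5.
Step 24. [r8c5∈{6}] r8c5 is down to just 6, so r8c5=6.
Step 25. [r1c5∈{3}] only 3 remains possible at r1c5 ⇒ r1c5=3.
Step 26. [r2c2∈{4}] nothing but 4 survives at r2c2. So r2c2=4.
Step 27. [r7c5∈{9}] r7c5 has the single candidate 9. So r7c5=9.
Step 28. [r3c9∈{8}] r3c9 is down to just 8. So r3c9=8.
Step 29. [r3c5∈{7}] r3c5's peers cover all but 7 ⇒ r3c5=7.
Step 30. [r6c6∈{1}] nothing but 1 survives at r6c6. So r6c6=1.
Step 31. [r4c1∈{2}] r4c1 has the single candidate 2. So r4c1=2.
Step 32. [r3c3∈{1}] nothing but 1 survives at r3c3, so r3c3=1.
Step 33. [r5c1∈{7}] r5c1 is down to just 7 ⇒ r5c1=7.
Step 34. [r9c5∈{2}] r9c5's peers cover all but 2. So r9c5=2.
Step 35. [r7c1∈{5}] r7c1 has the single candidate 5 ⇒ r7c1=5.
Step 36. [r2c1∈{9}] r2c1 has the single candidate 9, so r2c1=9.
Step 37. [r8c4∈{1}] nothing but 1 survives at r8c4 ⇒ r8c4=1.
Step 38. [r5c4∈{3}] nothing but 3 survives at r5c4. So r5c4=3.
Step 39. [r3c8∈{9}] r3c8's peers cover all but 9, so r3c8=9.

Answer: 8 5 6 9 3 2 4 7 1 / 9 4 7 8 1 5 6 2 3 / 3 2 1 6 7 4 5 9 8 / 2 1 3 7 8 6 9 4 5 / 7 8 4 3 5 9 1 6 2 / 6 9 5 2 4 1 3 8 7 / 5 7 8 4 9 3 2 1 6 / 4 3 2 1 6 7 8 5 9 / 1 6 9 5 2 8 7 3 4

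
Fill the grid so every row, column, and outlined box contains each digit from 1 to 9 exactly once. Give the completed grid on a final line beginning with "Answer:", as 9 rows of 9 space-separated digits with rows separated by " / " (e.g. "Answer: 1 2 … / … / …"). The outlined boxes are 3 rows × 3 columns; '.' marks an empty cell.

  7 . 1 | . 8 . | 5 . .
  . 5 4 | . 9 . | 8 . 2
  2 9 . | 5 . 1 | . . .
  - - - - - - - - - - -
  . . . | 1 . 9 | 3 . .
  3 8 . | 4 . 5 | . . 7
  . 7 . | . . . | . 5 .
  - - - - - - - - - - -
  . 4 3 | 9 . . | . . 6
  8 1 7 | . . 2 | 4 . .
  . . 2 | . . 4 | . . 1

Step 1. [r2c1∈{6}] r2c1 has the single candidate 6, so r2c1=6.
Step 2. [r4c5∈{2,6,7}] across row 4, 7 lands solely at r4c5. So r4c5=7.
Step 3. [r9c1∈{5,9}] 9 has one home in box 7: r9c1 ⇒ r9c1=9.
Step 4. [r9c7∈{7}] nothing but 7 survives at r9c7. So r9c7=7.
Step 5. [r3c7∈{6}] r3c7 has the single candidate 6, so r3c7=6.
Step 6. [r9c5∈{3,5,6}] row 9 places 5 nowhere but r9c5 ⇒ r9c5=5.
Step 7. [r1c2∈{3}] r1c2 has the single candidate 3. So r1c2=3.
Step 8. [r2c4∈{3,7}] 7 has one home in col 4: r2c4, so r2c4=7.
Step 9. [r7c7∈{2}] only 2 remains possible at r7c7, so r7c7=2.
Step 10. [r3c5∈{3,4}] across col 5, 4 lands solely at r3c5, so r3c5=4.
Step 11. [r3c9∈{3}] nothing but 3 survives at r3c9 ⇒ r3c9=3.
Step 12. [r7c8∈{8}] r7c8's peers cover all but 8, so r7c8=8.
Step 13. [r6c6∈{3,6,8}] in col 6, 8 fits only at r6c6, so r6c6=8.
Step 14. [r9c8∈{3}] only 3 remains possible at r9c8. So r9c8=3.
Step 15. [r8c8∈{9}] r8c8's peers cover all but 9, so r8c8=9.
Step 16. [r1c8∈{4}] only 4 remains possible at r1c8 ⇒ r1c8=4.
Step 17. [r9c2∈{6}] only 6 remains possible at r9c2 ⇒ r9c2=6.
Step 18. [r4c3∈{5,6}] col 3 places 5 nowhere but r4c3 ⇒ r4c3=5.
Step 19. [r1c4∈{2,6}] 2 has one home in row 1: r1c4 ⇒ r1c4=2.
Step 20. [r6c5∈{2,3,6}] r6c5 is the only open cell in row 6 admitting 2, so r6c5=2.
Step 21. [r5c5∈{6}] nothing but 6 survives at r5c5, so r5c5=6.
Step 22. [r5c8∈{1,2}] r5c8 is the only open cell in row 5 admitting 2 ⇒ r5c8=2.
Step 23. [r5c7∈{1,9}] across row 5, 1 lands solely at r5c7. So r5c7=1.
Step 24. [r6c7∈{9}] nothing but 9 survives at r6c7. So r6c7=9.
Step 25. [r4c1∈{4}] r4c1's peers cover all but 4 ⇒ r4c1=4.
Step 26. [r8c4∈{3,6}] across row 8, 6 lands solely at r8c4 ⇒ r8c4=6.
Step 27. [r7c5∈{1}] nothing but 1 survives at r7c5 ⇒ r7c5=1.
Step 28. [r8c9∈{5}] r8c9's peers cover all but 5 ⇒ r8c9=5.
Step 29. [r4c8∈{6}] nothing but 6 survives at r4c8 ⇒ r4c8=6.
Step 30. [r6c1∈{1}] r6c1 is down to just 1. So r6c1=1.
Step 31. [r1c9∈{9}] only 9 remains possible at r1c9 ⇒ r1c9=9.
Step 32. [r7c6∈{7}] r7c6 is down to just 7. So r7c6=7.
Step 33. [r6c9∈{4}] r6c9 has the single candidate 4. So r6c9=4.
Step 34. [r1c6∈{6}] r1c6's peers cover all but 6. So r1c6=6.
Step 35. [r6c4∈{3}] nothing but 3 survives at r6c4 ⇒ r6c4=3.
Step 36. [r3c3∈{8}] r3c3 has the single candidate 8, so r3c3=8.
Step 37. [r2c8∈{1}] r2c8 is down to just 1 ⇒ r2c8=1.
Step 38. [r9c4∈{8}] only 8 remains possible at r9c4, so r9c4=8.
Step 39. [r4c2∈{2}] r4c2 has the single candidate 2 ⇒ r4c2=2.
Step 40. [r4c9∈{8}] r4c9 has the single candidate 8. So r4c9=8.
Step 41. [r2c6∈{3}] r2c6 has the single candidate 3 ⇒ r2c6=3.
Step 42. [r5c3∈{9}] r5c3 is down to just 9 ⇒ r5c3=9.
Step 43. [r7c1∈{5}] r7c1's peers cover all but 5, so r7c1=5.
Step 44. [r6c3∈{6}] nothing but 6 survives at r6c3, so r6c3=6.
Step 45. [r3c8∈{7}] r3c8 is down to just 7 ⇒ r3c8=7.
Step 46. [r8c5∈{3}] r8c5's peers cover all but 3, so r8c5=3.

Answer: 7 3 1 2 8 6 5 4 9 / 6 5 4 7 9 3 8 1 2 / 2 9 8 5 4 1 6 7 3 / 4 2 5 1 7 9 3 6 8 / 3 8 9 4 6 5 1 2 7 / 1 7 6 3 2 8 9 5 4 / 5 4 3 9 1 7 2 8 6 / 8 1 7 6 3 2 4 9 5 / 9 6 2 8 5 4 7 3 1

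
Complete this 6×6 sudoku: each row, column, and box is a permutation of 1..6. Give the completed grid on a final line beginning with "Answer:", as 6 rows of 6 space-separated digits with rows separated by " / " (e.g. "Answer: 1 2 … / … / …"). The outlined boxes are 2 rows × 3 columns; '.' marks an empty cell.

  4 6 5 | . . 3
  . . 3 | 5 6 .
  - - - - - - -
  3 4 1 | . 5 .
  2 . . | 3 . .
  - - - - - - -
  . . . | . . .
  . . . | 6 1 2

Step 1. [r4c6∈{1,4,6}] in row 4, 1 fits only at r4c6. So r4c6=1.
Step 2. [r5c6∈{4,5}] col 6 places 5 nowhere but r5c6, so r5c6=5.
Step 3. [r5c3∈{2,4,6}] in col 3, 2 fits only at r5c3. So r5c3=2.
Step 4. [r5c5∈{3,4}] r5c5 is the only open cell in col 5 admitting 3. So r5c5=3.
Step 5. [r5c2∈{1}] r5c2 is down to just 1 ⇒ r5c2=1.
Step 6. [r4c2∈{5}] only 5 remains possible at r4c2, so r4c2=5.
Step 7. [r1c4∈{1,2}] row 1 places 1 nowhere but r1c4, so r1c4=1.
Step 8. [r3c4∈{2}] r3c4 has the single candidate 2 ⇒ r3c4=2.
Step 9. [r6c3∈{4}] nothing but 4 survives at r6c3, so r6c3=4.
Step 10. [r5c4∈{4}] r5c4 is down to just 4. So r5c4=4.
Step 11. [r2c6∈{4}] only 4 remains possible at r2c6, so r2c6=4.
Step 12. [r6c1∈{5}] r6c1 has the single candidate 5. So r6c1=5.
Step 13. [r2c1∈{1}] r2c1 has the single candidate 1, so r2c1=1.
Step 14. [r3c6∈{6}] r3c6 is down to just 6. So r3c6=6.
Step 15. [r5c1∈{6}] r5c1 is down to just 6, so r5c1=6.
Step 16. [r1c5∈{2}] r1c5's peers cover all but 2. So r1c5=2.
Step 17. [r6c2∈{3}] r6c2 is down to just 3. So r6c2=3.
Step 18. [r4c3∈{6}] r4c3 has the single candidate 6. So r4c3=6.
Step 19. [r4c5∈{4}] r4c5 has the single candidate 4 ⇒ r4c5=4.
Step 20. [r2c2∈{2}] only 2 remains possible at r2c2. So r2c2=2.

Answer: 4 6 5 1 2 3 / 1 2 3 5 6 4 / 3 4 1 2 5 6 / 2 5 6 3 4 1 / 6 1 2 4 3 5 / 5 3 4 6 1 2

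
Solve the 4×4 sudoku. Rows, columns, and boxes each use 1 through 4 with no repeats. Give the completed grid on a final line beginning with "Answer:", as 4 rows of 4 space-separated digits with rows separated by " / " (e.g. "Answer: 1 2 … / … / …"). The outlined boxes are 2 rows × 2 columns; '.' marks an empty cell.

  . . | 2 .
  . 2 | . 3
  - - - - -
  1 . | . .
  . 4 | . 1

Step 1. [r3c2∈{3}] nothing but 3 survives at r3c2, so r3c2=3.
Step 2. [r1c4∈{4}] r1c4 is down to just 4, so r1c4=4.
Step 3. [r3c4∈{2}] r3c4 is down to just 2. So r3c4=2.
Step 4. [r2c3∈{1}] r2c3's peers cover all but 1, so r2c3=1.
Step 5. [r3c3∈{4}] only 4 remains possible at r3c3 ⇒ r3c3=4.
Step 6. [r1c1∈{3}] r1c1 has the single candidate 3. So r1c1=3.
Step 7. [r2c1∈{4}] r2c1 is down to just 4 ⇒ r2c1=4.
Step 8. [r1c2∈{1}] only 1 remains possible at r1c2. So r1c2=1.
Step 9. [r4c1∈{2}] r4c1 has the single candidate 2. So r4c1=2.
Step 10. [r4c3∈{3}] r4c3's peers cover all but 3 ⇒ r4c3=3.

Answer: 3 1 2 4 / 4 2 1 3 / 1 3 4 2 / 2 4 3 1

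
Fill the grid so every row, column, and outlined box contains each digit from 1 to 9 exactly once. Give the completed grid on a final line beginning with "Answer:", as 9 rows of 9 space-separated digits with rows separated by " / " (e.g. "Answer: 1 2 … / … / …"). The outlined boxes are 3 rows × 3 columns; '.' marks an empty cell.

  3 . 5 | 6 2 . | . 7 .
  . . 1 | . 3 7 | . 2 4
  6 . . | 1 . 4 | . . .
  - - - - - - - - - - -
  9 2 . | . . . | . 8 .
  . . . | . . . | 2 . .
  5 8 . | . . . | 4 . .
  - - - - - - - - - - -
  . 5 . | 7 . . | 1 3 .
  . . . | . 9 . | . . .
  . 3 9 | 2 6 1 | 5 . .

Step 1. [r7c6∈{8}] only 8 remains possible at r7c6 ⇒ r7c6=8.
Step 2. [r7c9∈{2,6,9}] 9 has one home in row 7: r7c9. So r7c9=9.
Step 3. [r7c3∈{2,4,6}] across row 7, 6 lands solely at r7c3. So r7c3=6.
Step 4. [r2c4∈{5,8,9}] across row 2, 5 lands solely at r2c4, so r2c4=5.
Step 5. [r5c2∈{1,4,6,7}] col 2 places 6 nowhere but r5c2. So r5c2=6.
Step 6. [r5c1∈{1,4,7}] box 4 places 1 nowhere but r5c1. So r5c1=1.
Step 7. [r8c9∈{2,6,7,8}] col 9 places 2 nowhere but r8c9 ⇒ r8c9=2.
Step 8. [r6c8∈{1,6,9}] 1 has one home in col 8: r6c8, so r6c8=1.
Step 9. [r2c7∈{6,8,9}] row 2 places 6 nowhere but r2c7. So r2c7=6.
Step 10. [r3c5∈{8}] r3c5's peers cover all but 8 ⇒ r3c5=8.
Step 11. [r8c3∈{4,7,8}] 8 has one home in col 3: r8c3 ⇒ r8c3=8.
Step 12. [r1c6∈{9}] nothing but 9 survives at r1c6. So r1c6=9.
Step 13. [r8c7∈{7}] r8c7's peers cover all but 7 ⇒ r8c7=7.
Step 14. [r4c7∈{3}] nothing but 3 survives at r4c7, so r4c7=3.
Step 15. [r8c1∈{4}] only 4 remains possible at r8c1. So r8c1=4.
Step 16. [r6c5∈{7}] r6c5's peers cover all but 7 ⇒ r6c5=7.
Step 17. [r4c4∈{4}] nothing but 4 survives at r4c4 ⇒ r4c4=4.
Step 18. [r5c5∈{5}] only 5 remains possible at r5c5, so r5c5=5.
Step 19. [r5c6∈{3}] only 3 remains possible at r5c6 ⇒ r5c6=3.
Step 20. [r4c9∈{5,6,7}] r4c9 is the only open cell in row 4 admitting 5 ⇒ r4c9=5.
Step 21. [r3c7∈{9}] r3c7 is down to just 9 ⇒ r3c7=9.
Step 22. [r4c3∈{7}] r4c3 has the single candidate 7, so r4c3=7.
Step 23. [r4c6∈{6}] only 6 remains possible at r4c6 ⇒ r4c6=6.
Step 24. [r1c9∈{1,8}] r1c9 is the only open cell in row 1 admitting 1, so r1c9=1.
Step 25. [r5c8∈{9}] r5c8's peers cover all but 9. So r5c8=9.
Step 26. [r5c9∈{7}] r5c9 is down to just 7. So r5c9=7.
Step 27. [r9c1∈{7}] r9c1 is down to just 7. So r9c1=7.
Step 28. [r6c3∈{3}] only 3 remains possible at r6c3. So r6c3=3.
Step 29. [r3c3∈{2}] only 2 remains possible at r3c3 ⇒ r3c3=2.
Step 30. [r3c8∈{5}] r3c8 has the single candidate 5, so r3c8=5.
Step 31. [r8c8∈{6}] only 6 remains possible at r8c8 ⇒ r8c8=6.
Step 32. [r1c7∈{8}] r1c7 is down to just 8. So r1c7=8.
Step 33. [r7c5∈{4}] r7c5's peers cover all but 4. So r7c5=4.
Step 34. [r9c9∈{8}] r9c9's peers cover all but 8, so r9c9=8.
Step 35. [r9c8∈{4}] r9c8 has the single candidate 4, so r9c8=4.
Step 36. [r1c2∈{4}] r1c2 has the single candidate 4 ⇒ r1c2=4.
Step 37. [r2c2∈{9}] r2c2's peers cover all but 9. So r2c2=9.
Step 38. [r7c1∈{2}] r7c1 has the single candidate 2, so r7c1=2.
Step 39. [r3c9∈{3}] r3c9's peers cover all but 3. So r3c9=3.
Step 40. [r6c9∈{6}] r6c9's peers cover all but 6. So r6c9=6.
Step 41. [r8c2∈{1}] r8c2's peers cover all but 1. So r8c2=1.
Step 42. [r8c6∈{5}] r8c6's peers cover all but 5 ⇒ r8c6=5.
Step 43. [r5c4∈{8}] r5c4's peers cover all but 8. So r5c4=8.
Step 44. [r3c2∈{7}] r3c2 is down to just 7 ⇒ r3c2=7.
Step 45. [r6c6∈{2}] r6c6 is down to just 2. So r6c6=2.
Step 46. [r5c3∈{4}] r5c3 has the single candidate 4 ⇒ r5c3=4.
Step 47. [r2c1∈{8}] r2c1 is down to just 8, so r2c1=8.
Step 48. [r6c4∈{9}] r6c4's peers cover all but 9, so r6c4=9.
Step 49. [r8c4∈{3}] r8c4 has the single candidate 3, so r8c4=3.
Step 50. [r4c5∈{1}] r4c5's peers cover all but 1, so r4c5=1.

Answer: 3 4 5 6 2 9 8 7 1 / 8 9 1 5 3 7 6 2 4 / 6 7 2 1 8 4 9 5 3 / 9 2 7 4 1 6 3 8 5 / 1 6 4 8 5 3 2 9 7 / 5 8 3 9 7 2 4 1 6 / 2 5 6 7 4 8 1 3 9 / 4 1 8 3 9 5 7 6 2 / 7 3 9 2 6 1 5 4 8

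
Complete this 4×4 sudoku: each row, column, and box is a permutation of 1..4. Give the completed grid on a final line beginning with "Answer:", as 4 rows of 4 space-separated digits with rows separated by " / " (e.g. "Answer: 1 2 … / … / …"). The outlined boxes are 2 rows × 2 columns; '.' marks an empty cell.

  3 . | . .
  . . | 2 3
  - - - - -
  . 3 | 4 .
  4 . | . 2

Step 1. [r4c2∈{1}] r4c2 has the single candidate 1. So r4c2=1.
Step 2. [r1c4∈{1,4}] in col 4, 4 fits only at r1c4, so r1c4=4.
Step 3. [r2c2∈{4}] r2c2 is down to just 4 ⇒ r2c2=4.
Step 4. [r4c3∈{3}] only 3 remains possible at r4c3, so r4c3=3.
Step 5. [r1c2∈{2}] only 2 remains possible at r1c2. So r1c2=2.
Step 6. [r3c4∈{1}] only 1 remains possible at r3c4. So r3c4=1.
Step 7. [r1c3∈{1}] r1c3 is down to just 1, so r1c3=1.
Step 8. [r3c1∈{2}] nothing but 2 survives at r3c1 ⇒ r3c1=2.
Step 9. [r2c1∈{1}] only 1 remains possible at r2c1 ⇒ r2c1=1.

Answer: 3 2 1 4 / 1 4 2 3 / 2 3 4 1 / 4 1 3 2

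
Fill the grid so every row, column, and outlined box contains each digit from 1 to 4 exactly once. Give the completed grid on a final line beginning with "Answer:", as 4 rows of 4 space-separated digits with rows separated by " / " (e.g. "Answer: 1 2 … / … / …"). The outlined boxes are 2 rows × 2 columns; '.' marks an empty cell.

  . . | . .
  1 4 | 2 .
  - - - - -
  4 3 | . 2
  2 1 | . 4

Step 1. [r1c3∈{1,3,4}] in row 1, 4 fits only at r1c3, so r1c3=4.
Step 2. [r1c1∈{3}] r1c1 has the single candidate 3 ⇒ r1c1=3.
Step 3. [r1c4∈{1}] nothing but 1 survives at r1c4, so r1c4=1.
Step 4. [r1c2∈{2}] r1c2 is down to just 2. So r1c2=2.
Step 5. [r4c3∈{3}] r4c3's peers cover all but 3 ⇒ r4c3=3.
Step 6. [r3c3∈{1}] nothing but 1 survives at r3c3 ⇒ r3c3=1.
Step 7. [r2c4∈{3}] r2c4's peers cover all but 3, so r2c4=3.

Answer: 3 2 4 1 / 1 4 2 3 / 4 3 1 2 / 2 1 3 4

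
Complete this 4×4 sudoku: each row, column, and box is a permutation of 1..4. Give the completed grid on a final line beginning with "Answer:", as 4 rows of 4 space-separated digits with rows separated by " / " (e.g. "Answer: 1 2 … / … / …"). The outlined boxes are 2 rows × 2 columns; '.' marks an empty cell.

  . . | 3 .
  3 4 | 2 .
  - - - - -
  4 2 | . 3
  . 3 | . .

Step 1. [r4c1∈{1}] r4c1's peers cover all but 1. So r4c1=1.
Step 2. [r1c4∈{1,4}] 4 has one home in row 1: r1c4 ⇒ r1c4=4.
Step 3. [r4c3∈{4}] r4c3's peers cover all but 4. So r4c3=4.
Step 4. [r3c3∈{1}] r3c3's peers cover all but 1 ⇒ r3c3=1.
Step 5. [r2c4∈{1}] only 1 remains possible at r2c4. So r2c4=1.
Step 6. [r1c1∈{2}] r1c1's peers cover all but 2 ⇒ r1c1=2.
Step 7. [r1c2∈{1}] r1c2 has the single candidate 1. So r1c2=1.
Step 8. [r4c4∈{2}] r4c4's peers cover all but 2, so r4c4=2.

Answer: 2 1 3 4 / 3 4 2 1 / 4 2 1 3 / 1 3 4 2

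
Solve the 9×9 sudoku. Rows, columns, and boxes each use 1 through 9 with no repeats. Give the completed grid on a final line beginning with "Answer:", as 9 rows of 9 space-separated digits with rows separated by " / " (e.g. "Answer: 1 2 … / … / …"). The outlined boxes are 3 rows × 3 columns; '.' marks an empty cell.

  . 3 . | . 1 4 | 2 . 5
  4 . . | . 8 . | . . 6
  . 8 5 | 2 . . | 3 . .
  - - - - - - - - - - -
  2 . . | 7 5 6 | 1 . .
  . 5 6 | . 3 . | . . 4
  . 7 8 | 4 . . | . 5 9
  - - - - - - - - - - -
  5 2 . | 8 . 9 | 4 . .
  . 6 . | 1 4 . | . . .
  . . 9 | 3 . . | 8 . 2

Step 1. [r3c6∈{7}] r3c6 is down to just 7. So r3c6=7.
Step 2. [r1c3∈{7}] only 7 remains possible at r1c3 ⇒ r1c3=7.
Step 3. [r3c5∈{6,9}] in col 5, 9 fits only at r3c5. So r3c5=9.
Step 4. [r8c3∈{3}] r8c3 has the single candidate 3 ⇒ r8c3=3.
Step 5. [r8c9∈{7}] nothing but 7 survives at r8c9, so r8c9=7.
Step 6. [r7c3∈{1}] r7c3 has the single candidate 1 ⇒ r7c3=1.
Step 7. [r9c8∈{1,6}] in row 9, 1 fits only at r9c8, so r9c8=1.
Step 8. [r5c8∈{2,7,8}] in col 8, 2 fits only at r5c8 ⇒ r5c8=2.
Step 9. [r4c2∈{4,9}] across row 4, 9 lands solely at r4c2, so r4c2=9.
Step 10. [r5c1∈{1}] only 1 remains possible at r5c1 ⇒ r5c1=1.
Step 11. [r8c8∈{9}] r8c8's peers cover all but 9 ⇒ r8c8=9.
Step 12. [r8c6∈{2,5}] row 8 places 2 nowhere but r8c6, so r8c6=2.
Step 13. [r7c9∈{3}] r7c9 has the single candidate 3 ⇒ r7c9=3.
Step 14. [r9c5∈{6,7}] 6 has one home in row 9: r9c5. So r9c5=6.
Step 15. [r1c1∈{6,9}] across row 1, 9 lands solely at r1c1 ⇒ r1c1=9.
Step 16. [r9c6∈{5}] only 5 remains possible at r9c6, so r9c6=5.
Step 17. [r2c7∈{7,9}] row 2 places 9 nowhere but r2c7, so r2c7=9.
Step 18. [r1c8∈{8}] r1c8's peers cover all but 8 ⇒ r1c8=8.
Step 19. [r3c8∈{4}] r3c8 is down to just 4, so r3c8=4.
Step 20. [r5c7∈{7}] r5c7's peers cover all but 7, so r5c7=7.
Step 21. [r4c3∈{4}] nothing but 4 survives at r4c3 ⇒ r4c3=4.
Step 22. [r9c1∈{7}] nothing but 7 survives at r9c1 ⇒ r9c1=7.
Step 23. [r1c4∈{6}] only 6 remains possible at r1c4, so r1c4=6.
Step 24. [r2c6∈{3}] r2c6's peers cover all but 3, so r2c6=3.
Step 25. [r2c8∈{7}] r2c8 is down to just 7, so r2c8=7.
Step 26. [r3c9∈{1}] only 1 remains possible at r3c9 ⇒ r3c9=1.
Step 27. [r6c6∈{1}] r6c6 is down to just 1 ⇒ r6c6=1.
Step 28. [r7c8∈{6}] nothing but 6 survives at r7c8. So r7c8=6.
Step 29. [r6c7∈{6}] nothing but 6 survives at r6c7. So r6c7=6.
Step 30. [r2c4∈{5}] nothing but 5 survives at r2c4 ⇒ r2c4=5.
Step 31. [r3c1∈{6}] r3c1's peers cover all but 6 ⇒ r3c1=6.
Step 32. [r6c1∈{3}] r6c1 has the single candidate 3 ⇒ r6c1=3.
Step 33. [r2c2∈{1}] r2c2's peers cover all but 1. So r2c2=1.
Step 34. [r4c9∈{8}] nothing but 8 survives at r4c9, so r4c9=8.
Step 35. [r4c8∈{3}] only 3 remains possible at r4c8. So r4c8=3.
Step 36. [r7c5∈{7}] r7c5's peers cover all but 7, so r7c5=7.
Step 37. [r2c3∈{2}] r2c3's peers cover all but 2, so r2c3=2.
Step 38. [r9c2∈{4}] only 4 remains possible at r9c2. So r9c2=4.
Step 39. [r5c6∈{8}] only 8 remains possible at r5c6, so r5c6=8.
Step 40. [r5c4∈{9}] only 9 remains possible at r5c4, so r5c4=9.
Step 41. [r8c7∈{5}] only 5 remains possible at r8c7, so r8c7=5.
Step 42. [r6c5∈{2}] r6c5 is down to just 2, so r6c5=2.
Step 43. [r8c1∈{8}] r8c1 is down to just 8 ⇒ r8c1=8.

Answer: 9 3 7 6 1 4 2 8 5 / 4 1 2 5 8 3 9 7 6 / 6 8 5 2 9 7 3 4 1 / 2 9 4 7 5 6 1 3 8 / 1 5 6 9 3 8 7 2 4 / 3 7 8 4 2 1 6 5 9 / 5 2 1 8 7 9 4 6 3 / 8 6 3 1 4 2 5 9 7 / 7 4 9 3 6 5 8 1 2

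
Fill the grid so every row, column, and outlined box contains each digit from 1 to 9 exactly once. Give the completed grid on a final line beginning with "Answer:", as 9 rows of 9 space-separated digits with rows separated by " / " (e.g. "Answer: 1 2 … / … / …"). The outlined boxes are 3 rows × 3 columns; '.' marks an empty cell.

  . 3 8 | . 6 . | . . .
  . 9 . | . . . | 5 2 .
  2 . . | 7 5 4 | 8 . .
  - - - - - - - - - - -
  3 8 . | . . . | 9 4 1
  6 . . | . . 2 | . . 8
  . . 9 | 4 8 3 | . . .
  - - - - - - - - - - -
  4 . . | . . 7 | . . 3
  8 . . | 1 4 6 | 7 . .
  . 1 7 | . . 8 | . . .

Step 1. [r9c1∈{5,9}] in col 1, 9 fits only at r9c1. So r9c1=9.
Step 2. [r3c2∈{6}] r3c2's peers cover all but 6 ⇒ r3c2=6.
Step 3. [r3c3∈{1}] only 1 remains possible at r3c3. So r3c3=1.
Step 4. [r4c3∈{2,5}] 2 has one home in row 4: r4c3. So r4c3=2.
Step 5. [r1c6∈{1,9}] across col 6, 9 lands solely at r1c6. So r1c6=9.
Step 6. [r7c8∈{1,5,6,8,9}] row 7 places 8 nowhere but r7c8 ⇒ r7c8=8.
Step 7. [r2c9∈{4,6,7}] row 2 places 6 nowhere but r2c9. So r2c9=6.
Step 8. [r7c7∈{1,2,6}] 1 has one home in row 7: r7c7. So r7c7=1.
Step 9. [r5c2∈{4,5,7}] 4 has one home in col 2: r5c2, so r5c2=4.
Step 10. [r5c3∈{5}] nothing but 5 survives at r5c3, so r5c3=5.
Step 11. [r5c5∈{1,7,9}] in row 5, 1 fits only at r5c5 ⇒ r5c5=1.
Step 12. [r5c8∈{3,7}] in row 5, 7 fits only at r5c8 ⇒ r5c8=7.
Step 13. [r3c9∈{9}] r3c9 is down to just 9, so r3c9=9.
Step 14. [r7c5∈{2,9}] col 5 places 9 nowhere but r7c5. So r7c5=9.
Step 15. [r9c5∈{2,3}] 2 has one home in col 5: r9c5. So r9c5=2.
Step 16. [r8c9∈{2,5}] r8c9 is the only open cell in box 9 admitting 2. So r8c9=2.
Step 17. [r7c4∈{5}] nothing but 5 survives at r7c4, so r7c4=5.
Step 18. [r2c1∈{7}] r2c1 has the single candidate 7 ⇒ r2c1=7.
Step 19. [r1c7∈{4}] only 4 remains possible at r1c7 ⇒ r1c7=4.
Step 20. [r6c9∈{5}] r6c9 is down to just 5, so r6c9=5.
Step 21. [r9c8∈{5,6}] 5 has one home in row 9: r9c8, so r9c8=5.
Step 22. [r2c4∈{3,8}] in row 2, 8 fits only at r2c4 ⇒ r2c4=8.
Step 23. [r6c8∈{6}] r6c8 has the single candidate 6. So r6c8=6.
Step 24. [r1c8∈{1}] only 1 remains possible at r1c8, so r1c8=1.
Step 25. [r4c5∈{7}] nothing but 7 survives at r4c5. So r4c5=7.
Step 26. [r6c1∈{1}] r6c1 is down to just 1, so r6c1=1.
Step 27. [r7c2∈{2}] nothing but 2 survives at r7c2. So r7c2=2.
Step 28. [r4c4∈{6}] nothing but 6 survives at r4c4 ⇒ r4c4=6.
Step 29. [r4c6∈{5}] r4c6 is down to just 5. So r4c6=5.
Step 30. [r9c4∈{3}] r9c4 is down to just 3. So r9c4=3.
Step 31. [r8c3∈{3}] r8c3 has the single candidate 3. So r8c3=3.
Step 32. [r1c4∈{2}] r1c4 is down to just 2. So r1c4=2.
Step 33. [r5c7∈{3}] r5c7's peers cover all but 3, so r5c7=3.
Step 34. [r2c6∈{1}] r2c6 has the single candidate 1 ⇒ r2c6=1.
Step 35. [r6c7∈{2}] r6c7 has the single candidate 2, so r6c7=2.
Step 36. [r3c8∈{3}] nothing but 3 survives at r3c8. So r3c8=3.
Step 37. [r2c5∈{3}] r2c5 has the single candidate 3 ⇒ r2c5=3.
Step 38. [r8c2∈{5}] only 5 remains possible at r8c2. So r8c2=5.
Step 39. [r9c7∈{6}] only 6 remains possible at r9c7, so r9c7=6.
Step 40. [r7c3∈{6}] only 6 remains possible at r7c3. So r7c3=6.
Step 41. [r1c1∈{5}] r1c1's peers cover all but 5. So r1c1=5.
Step 42. [r5c4∈{9}] r5c4 has the single candidate 9, so r5c4=9.
Step 43. [r2c3∈{4}] r2c3 has the single candidate 4 ⇒ r2c3=4.
Step 44. [r1c9∈{7}] r1c9 is down to just 7, so r1c9=7.
Step 45. [r6c2∈{7}] r6c2 has the single candidate 7 ⇒ r6c2=7.
Step 46. [r8c8∈{9}] r8c8 is down to just 9. So r8c8=9.
Step 47. [r9c9∈{4}] nothing but 4 survives at r9c9, so r9c9=4.

Answer: 5 3 8 2 6 9 4 1 7 / 7 9 4 8 3 1 5 2 6 / 2 6 1 7 5 4 8 3 9 / 3 8 2 6 7 5 9 4 1 / 6 4 5 9 1 2 3 7 8 / 1 7 9 4 8 3 2 6 5 / 4 2 6 5 9 7 1 8 3 / 8 5 3 1 4 6 7 9 2 / 9 1 7 3 2 8 6 5 4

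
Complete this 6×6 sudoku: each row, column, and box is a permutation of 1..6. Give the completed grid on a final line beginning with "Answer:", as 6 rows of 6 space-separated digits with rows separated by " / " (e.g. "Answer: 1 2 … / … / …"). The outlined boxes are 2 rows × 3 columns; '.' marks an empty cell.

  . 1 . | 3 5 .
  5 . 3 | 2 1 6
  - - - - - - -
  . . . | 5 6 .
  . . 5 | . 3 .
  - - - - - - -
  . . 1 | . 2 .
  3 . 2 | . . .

Step 1. [r2c2∈{4}] r2c2 has the single candidate 4 ⇒ r2c2=4.
Step 2. [r5c1∈{4,6}] in box 5, 4 fits only at r5c1, so r5c1=4.
Step 3. [r1c6∈{4}] nothing but 4 survives at r1c6. So r1c6=4.
Step 4. [r1c1∈{2,6}] r1c1 is the only open cell in row 1 admitting 2, so r1c1=2.
Step 5. [r5c4∈{6}] r5c4 is down to just 6, so r5c4=6.
Step 6. [r5c2∈{5}] r5c2's peers cover all but 5, so r5c2=5.
Step 7. [r4c1∈{1,6}] across col 1, 6 lands solely at r4c1, so r4c1=6.
Step 8. [r4c4∈{1,4}] 4 has one home in row 4: r4c4, so r4c4=4.
Step 9. [r4c6∈{1,2}] r4c6 is the only open cell in row 4 admitting 1 ⇒ r4c6=1.
Step 10. [r4c2∈{2}] r4c2's peers cover all but 2 ⇒ r4c2=2.
Step 11. [r5c6∈{3}] only 3 remains possible at r5c6, so r5c6=3.
Step 12. [r6c4∈{1}] r6c4 has the single candidate 1 ⇒ r6c4=1.
Step 13. [r3c2∈{3}] r3c2's peers cover all but 3. So r3c2=3.
Step 14. [r6c5∈{4}] r6c5 is down to just 4. So r6c5=4.
Step 15. [r3c6∈{2}] r3c6 has the single candidate 2. So r3c6=2.
Step 16. [r3c1∈{1}] r3c1 is down to just 1. So r3c1=1.
Step 17. [r6c6∈{5}] nothing but 5 survives at r6c6. So r6c6=5.
Step 18. [r6c2∈{6}] r6c2's peers cover all but 6, so r6c2=6.
Step 19. [r1c3∈{6}] nothing but 6 survives at r1c3. So r1c3=6.
Step 20. [r3c3∈{4}] nothing but 4 survives at r3c3. So r3c3=4.

Answer: 2 1 6 3 5 4 / 5 4 3 2 1 6 / 1 3 4 5 6 2 / 6 2 5 4 3 1 / 4 5 1 6 2 3 / 3 6 2 1 4 5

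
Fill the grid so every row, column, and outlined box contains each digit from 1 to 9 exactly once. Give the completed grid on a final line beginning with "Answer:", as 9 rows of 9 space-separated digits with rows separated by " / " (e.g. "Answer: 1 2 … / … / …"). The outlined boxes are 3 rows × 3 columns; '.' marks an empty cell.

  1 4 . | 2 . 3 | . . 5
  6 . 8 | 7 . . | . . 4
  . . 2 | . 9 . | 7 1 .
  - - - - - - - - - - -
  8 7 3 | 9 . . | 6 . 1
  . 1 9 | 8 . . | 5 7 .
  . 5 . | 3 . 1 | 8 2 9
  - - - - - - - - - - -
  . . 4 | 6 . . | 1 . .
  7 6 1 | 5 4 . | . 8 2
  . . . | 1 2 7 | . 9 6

Step 1. [r3c6∈{4,5,6,8}] r3c6 is the only open cell in row 3 admitting 6, so r3c6=6.
Step 2. [r3c2∈{3}] only 3 remains possible at r3c2. So r3c2=3.
Step 3. [r7c1∈{2,3,5,9}] 9 has one home in col 1: r7c1 ⇒ r7c1=9.
Step 4. [r8c7∈{3}] r8c7's peers cover all but 3 ⇒ r8c7=3.
Step 5. [r4c6∈{2,4,5}] r4c6 is the only open cell in row 4 admitting 2, so r4c6=2.
Step 6. [r7c6∈{8}] r7c6 has the single candidate 8 ⇒ r7c6=8.
Step 7. [r3c1∈{5}] nothing but 5 survives at r3c1 ⇒ r3c1=5.
Step 8. [r2c6∈{5}] r2c6 is down to just 5 ⇒ r2c6=5.
Step 9. [r2c7∈{2,9}] r2c7 is the only open cell in row 2 admitting 2, so r2c7=2.
Step 10. [r6c1∈{4}] only 4 remains possible at r6c1, so r6c1=4.
Step 11. [r5c5∈{6}] r5c5 has the single candidate 6 ⇒ r5c5=6.
Step 12. [r4c8∈{4}] nothing but 4 survives at r4c8, so r4c8=4.
Step 13. [r6c5∈{7}] r6c5 has the single candidate 7. So r6c5=7.
Step 14. [r9c3∈{5}] only 5 remains possible at r9c3, so r9c3=5.
Step 15. [r9c1∈{3}] r9c1's peers cover all but 3 ⇒ r9c1=3.
Step 16. [r1c8∈{6}] r1c8 is down to just 6. So r1c8=6.
Step 17. [r2c2∈{9}] r2c2's peers cover all but 9. So r2c2=9.
Step 18. [r5c6∈{4}] only 4 remains possible at r5c6 ⇒ r5c6=4.
Step 19. [r5c1∈{2}] r5c1 is down to just 2, so r5c1=2.
Step 20. [r1c5∈{8}] r1c5 has the single candidate 8 ⇒ r1c5=8.
Step 21. [r9c7∈{4}] r9c7 is down to just 4. So r9c7=4.
Step 22. [r7c5∈{3}] r7c5's peers cover all but 3 ⇒ r7c5=3.
Step 23. [r4c5∈{5}] r4c5 has the single candidate 5. So r4c5=5.
Step 24. [r7c8∈{5}] r7c8 has the single candidate 5, so r7c8=5.
Step 25. [r7c9∈{7}] only 7 remains possible at r7c9 ⇒ r7c9=7.
Step 26. [r7c2∈{2}] r7c2 has the single candidate 2 ⇒ r7c2=2.
Step 27. [r3c4∈{4}] r3c4 is down to just 4 ⇒ r3c4=4.
Step 28. [r2c5∈{1}] only 1 remains possible at r2c5, so r2c5=1.
Step 29. [r3c9∈{8}] r3c9 has the single candidate 8, so r3c9=8.
Step 30. [r9c2∈{8}] only 8 remains possible at r9c2, so r9c2=8.
Step 31. [r1c7∈{9}] nothing but 9 survives at r1c7, so r1c7=9.
Step 32. [r6c3∈{6}] r6c3 has the single candidate 6 ⇒ r6c3=6.
Step 33. [r1c3∈{7}] r1c3 has the single candidate 7 ⇒ r1c3=7.
Step 34. [r2c8∈{3}] r2c8 has the single candidate 3 ⇒ r2c8=3.
Step 35. [r5c9∈{3}] only 3 remains possible at r5c9, so r5c9=3.
Step 36. [r8c6∈{9}] r8c6's peers cover all but 9, so r8c6=9.

Answer: 1 4 7 2 8 3 9 6 5 / 6 9 8 7 1 5 2 3 4 / 5 3 2 4 9 6 7 1 8 / 8 7 3 9 5 2 6 4 1 / 2 1 9 8 6 4 5 7 3 / 4 5 6 3 7 1 8 2 9 / 9 2 4 6 3 8 1 5 7 / 7 6 1 5 4 9 3 8 2 / 3 8 5 1 2 7 4 9 6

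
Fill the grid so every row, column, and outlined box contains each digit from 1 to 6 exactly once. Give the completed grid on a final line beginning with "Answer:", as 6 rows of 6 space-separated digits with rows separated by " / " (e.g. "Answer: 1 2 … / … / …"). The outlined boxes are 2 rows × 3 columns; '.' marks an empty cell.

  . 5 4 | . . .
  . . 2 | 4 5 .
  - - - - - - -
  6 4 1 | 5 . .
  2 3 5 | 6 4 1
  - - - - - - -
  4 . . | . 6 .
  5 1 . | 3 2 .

Step 1. [r1c5∈{1,3}] col 5 places 1 nowhere but r1c5, so r1c5=1.
Step 2. [r1c6∈{2,3,6}] row 1 places 6 nowhere but r1c6 ⇒ r1c6=6.
Step 3. [r2c6∈{3}] r2c6's peers cover all but 3, so r2c6=3.
Step 4. [r6c6∈{4}] nothing but 4 survives at r6c6, so r6c6=4.
Step 5. [r5c6∈{5}] nothing but 5 survives at r5c6 ⇒ r5c6=5.
Step 6. [r1c4∈{2}] only 2 remains possible at r1c4. So r1c4=2.
Step 7. [r1c1∈{3}] r1c1 has the single candidate 3, so r1c1=3.
Step 8. [r6c3∈{6}] r6c3 is down to just 6 ⇒ r6c3=6.
Step 9. [r3c6∈{2}] r3c6 has the single candidate 2. So r3c6=2.
Step 10. [r2c2∈{6}] nothing but 6 survives at r2c2 ⇒ r2c2=6.
Step 11. [r3c5∈{3}] nothing but 3 survives at r3c5, so r3c5=3.
Step 12. [r5c4∈{1}] nothing but 1 survives at r5c4 ⇒ r5c4=1.
Step 13. [r5c3∈{3}] nothing but 3 survives at r5c3, so r5c3=3.
Step 14. [r5c2∈{2}] nothing but 2 survives at r5c2 ⇒ r5c2=2.
Step 15. [r2c1∈{1}] only 1 remains possible at r2c1, so r2c1=1.

Answer: 3 5 4 2 1 6 / 1 6 2 4 5 3 / 6 4 1 5 3 2 / 2 3 5 6 4 1 / 4 2 3 1 6 5 / 5 1 6 3 2 4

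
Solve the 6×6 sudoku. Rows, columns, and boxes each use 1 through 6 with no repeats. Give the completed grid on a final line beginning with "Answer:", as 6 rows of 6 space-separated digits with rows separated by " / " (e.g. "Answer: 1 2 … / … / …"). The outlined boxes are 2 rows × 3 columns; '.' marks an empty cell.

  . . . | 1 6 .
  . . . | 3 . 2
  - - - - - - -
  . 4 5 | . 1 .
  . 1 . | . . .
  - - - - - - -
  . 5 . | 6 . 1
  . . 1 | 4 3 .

Step 1. [r5c5∈{2}] only 2 remains possible at r5c5 ⇒ r5c5=2.
Step 2. [r1c2∈{2,3}] across col 2, 3 lands solely at r1c2 ⇒ r1c2=3.
Step 3. [r2c2∈{6}] r2c2's peers cover all but 6, so r2c2=6.
Step 4. [r4c3∈{2,3,6}] 6 has one home in col 3: r4c3. So r4c3=6.
Step 5. [r2c3∈{4}] only 4 remains possible at r2c3 ⇒ r2c3=4.
Step 6. [r4c4∈{2,5}] col 4 places 5 nowhere but r4c4 ⇒ r4c4=5.
Step 7. [r4c1∈{2,3}] row 4 places 2 nowhere but r4c1. So r4c1=2.
Step 8. [r2c5∈{5}] only 5 remains possible at r2c5, so r2c5=5.
Step 9. [r3c1∈{3}] only 3 remains possible at r3c1, so r3c1=3.
Step 10. [r4c5∈{4}] r4c5 has the single candidate 4, so r4c5=4.
Step 11. [r3c6∈{6}] only 6 remains possible at r3c6 ⇒ r3c6=6.
Step 12. [r4c6∈{3}] r4c6 has the single candidate 3. So r4c6=3.
Step 13. [r6c1∈{6}] only 6 remains possible at r6c1 ⇒ r6c1=6.
Step 14. [r1c1∈{5}] r1c1's peers cover all but 5. So r1c1=5.
Step 15. [r1c6∈{4}] only 4 remains possible at r1c6, so r1c6=4.
Step 16. [r5c1∈{4}] r5c1 has the single candidate 4 ⇒ r5c1=4.
Step 17. [r6c6∈{5}] r6c6 has the single candidate 5. So r6c6=5.
Step 18. [r5c3∈{3}] nothing but 3 survives at r5c3 ⇒ r5c3=3.
Step 19. [r2c1∈{1}] r2c1's peers cover all but 1 ⇒ r2c1=1.
Step 20. [r3c4∈{2}] only 2 remains possible at r3c4 ⇒ r3c4=2.
Step 21. [r6c2∈{2}] r6c2 is down to just 2 ⇒ r6c2=2.
Step 22. [r1c3∈{2}] r1c3 has the single candidate 2, so r1c3=2.

Answer: 5 3 2 1 6 4 / 1 6 4 3 5 2 / 3 4 5 2 1 6 / 2 1 6 5 4 3 / 4 5 3 6 2 1 / 6 2 1 4 3 5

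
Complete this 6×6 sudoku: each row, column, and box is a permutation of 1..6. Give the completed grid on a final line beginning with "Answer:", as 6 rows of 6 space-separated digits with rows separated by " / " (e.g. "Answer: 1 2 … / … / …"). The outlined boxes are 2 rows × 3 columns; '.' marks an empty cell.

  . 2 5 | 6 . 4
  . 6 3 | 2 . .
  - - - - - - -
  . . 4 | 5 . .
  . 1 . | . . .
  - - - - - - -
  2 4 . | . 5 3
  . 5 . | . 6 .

Step 1. [r2c5∈{1}] nothing but 1 survives at r2c5, so r2c5=1.
Step 2. [r6c3∈{1}] r6c3 is down to just 1 ⇒ r6c3=1.
Step 3. [r4c4∈{3,4}] 3 has one home in col 4: r4c4, so r4c4=3.
Step 4. [r3c5∈{2}] only 2 remains possible at r3c5 ⇒ r3c5=2.
Step 5. [r4c6∈{6}] r4c6 is down to just 6. So r4c6=6.
Step 6. [r6c1∈{3}] r6c1's peers cover all but 3. So r6c1=3.
Step 7. [r3c2∈{3}] r3c2 has the single candidate 3, so r3c2=3.
Step 8. [r4c3∈{2}] nothing but 2 survives at r4c3. So r4c3=2.
Step 9. [r2c1∈{4}] r2c1 is down to just 4. So r2c1=4.
Step 10. [r5c3∈{6}] r5c3 has the single candidate 6. So r5c3=6.
Step 11. [r4c1∈{5}] r4c1 has the single candidate 5. So r4c1=5.
Step 12. [r4c5∈{4}] r4c5's peers cover all but 4 ⇒ r4c5=4.
Step 13. [r1c1∈{1}] only 1 remains possible at r1c1, so r1c1=1.
Step 14. [r6c4∈{4}] r6c4's peers cover all but 4. So r6c4=4.
Step 15. [r2c6∈{5}] nothing but 5 survives at r2c6, so r2c6=5.
Step 16. [r1c5∈{3}] r1c5's peers cover all but 3. So r1c5=3.
Step 17. [r3c6∈{1}] r3c6 has the single candidate 1 ⇒ r3c6=1.
Step 18. [r5c4∈{1}] nothing but 1 survives at r5c4. So r5c4=1.
Step 19. [r3c1∈{6}] nothing but 6 survives at r3c1 ⇒ r3c1=6.
Step 20. [r6c6∈{2}] nothing but 2 survives at r6c6. So r6c6=2.

Answer: 1 2 5 6 3 4 / 4 6 3 2 1 5 / 6 3 4 5 2 1 / 5 1 2 3 4 6 / 2 4 6 1 5 3 / 3 5 1 4 6 2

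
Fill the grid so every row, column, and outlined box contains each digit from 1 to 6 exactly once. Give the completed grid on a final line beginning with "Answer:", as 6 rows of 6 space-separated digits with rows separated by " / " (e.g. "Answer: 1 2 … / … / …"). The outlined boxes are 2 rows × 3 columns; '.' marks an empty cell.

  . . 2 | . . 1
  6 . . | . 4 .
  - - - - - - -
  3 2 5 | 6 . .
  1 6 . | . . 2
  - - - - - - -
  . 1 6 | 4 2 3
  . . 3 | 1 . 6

Step 1. [r6c5∈{5}] r6c5 is down to just 5, so r6c5=5.
Step 2. [r2c6∈{5}] nothing but 5 survives at r2c6, so r2c6=5.
Step 3. [r1c4∈{3}] r1c4 has the single candidate 3. So r1c4=3.
Step 4. [r6c2∈{4}] r6c2 is down to just 4. So r6c2=4.
Step 5. [r1c1∈{4,5}] row 1 places 4 nowhere but r1c1. So r1c1=4.
Step 6. [r3c5∈{1}] r3c5's peers cover all but 1 ⇒ r3c5=1.
Step 7. [r4c4∈{5}] r4c4 is down to just 5, so r4c4=5.
Step 8. [r4c5∈{3}] r4c5's peers cover all but 3, so r4c5=3.
Step 9. [r2c2∈{3}] r2c2 is down to just 3, so r2c2=3.
Step 10. [r6c1∈{2}] r6c1 is down to just 2 ⇒ r6c1=2.
Step 11. [r4c3∈{4}] r4c3 is down to just 4, so r4c3=4.
Step 12. [r1c2∈{5}] r1c2 is down to just 5 ⇒ r1c2=5.
Step 13. [r2c4∈{2}] r2c4's peers cover all but 2 ⇒ r2c4=2.
Step 14. [r2c3∈{1}] only 1 remains possible at r2c3, so r2c3=1.
Step 15. [r1c5∈{6}] r1c5's peers cover all but 6 ⇒ r1c5=6.
Step 16. [r3c6∈{4}] r3c6 is down to just 4. So r3c6=4.
Step 17. [r5c1∈{5}] r5c1 has the single candidate 5 ⇒ r5c1=5.

Answer: 4 5 2 3 6 1 / 6 3 1 2 4 5 / 3 2 5 6 1 4 / 1 6 4 5 3 2 / 5 1 6 4 2 3 / 2 4 3 1 5 6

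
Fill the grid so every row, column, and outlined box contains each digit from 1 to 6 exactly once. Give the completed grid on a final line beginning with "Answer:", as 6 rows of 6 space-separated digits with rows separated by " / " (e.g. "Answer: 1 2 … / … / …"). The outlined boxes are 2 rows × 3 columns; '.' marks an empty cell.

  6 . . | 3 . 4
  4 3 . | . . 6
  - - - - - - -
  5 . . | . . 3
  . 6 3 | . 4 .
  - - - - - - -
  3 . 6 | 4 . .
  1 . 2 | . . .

Step 1. [r6c6∈{5}] only 5 remains possible at r6c6, so r6c6=5.
Step 2. [r1c2∈{1,2,5}] across box 1, 2 lands solely at r1c2. So r1c2=2.
Step 3. [r3c2∈{1,4}] r3c2 is the only open cell in col 2 admitting 1 ⇒ r3c2=1.
Step 4. [r4c4∈{1,2,5}] 5 has one home in row 4: r4c4. So r4c4=5.
Step 5. [r2c4∈{1,2}] col 4 places 1 nowhere but r2c4. So r2c4=1.
Step 6. [r3c4∈{2,6}] 2 has one home in col 4: r3c4 ⇒ r3c4=2.
Step 7. [r5c5∈{1,2}] in col 5, 1 fits only at r5c5. So r5c5=1.
Step 8. [r2c3∈{5}] only 5 remains possible at r2c3 ⇒ r2c3=5.
Step 9. [r3c5∈{6}] only 6 remains possible at r3c5 ⇒ r3c5=6.
Step 10. [r6c4∈{6}] r6c4 has the single candidate 6, so r6c4=6.
Step 11. [r6c2∈{4}] r6c2 has the single candidate 4. So r6c2=4.
Step 12. [r4c6∈{1}] r4c6 has the single candidate 1. So r4c6=1.
Step 13. [r6c5∈{3}] r6c5 is down to just 3 ⇒ r6c5=3.
Step 14. [r3c3∈{4}] r3c3 has the single candidate 4 ⇒ r3c3=4.
Step 15. [r4c1∈{2}] r4c1 has the single candidate 2 ⇒ r4c1=2.
Step 16. [r5c6∈{2}] r5c6 is down to just 2 ⇒ r5c6=2.
Step 17. [r1c5∈{5}] nothing but 5 survives at r1c5, so r1c5=5.
Step 18. [r2c5∈{2}] nothing but 2 survives at r2c5, so r2c5=2.
Step 19. [r1c3∈{1}] r1c3 has the single candidate 1 ⇒ r1c3=1.
Step 20. [r5c2∈{5}] only 5 remains possible at r5c2 ⇒ r5c2=5.

Answer: 6 2 1 3 5 4 / 4 3 5 1 2 6 / 5 1 4 2 6 3 / 2 6 3 5 4 1 / 3 5 6 4 1 2 / 1 4 2 6 3 5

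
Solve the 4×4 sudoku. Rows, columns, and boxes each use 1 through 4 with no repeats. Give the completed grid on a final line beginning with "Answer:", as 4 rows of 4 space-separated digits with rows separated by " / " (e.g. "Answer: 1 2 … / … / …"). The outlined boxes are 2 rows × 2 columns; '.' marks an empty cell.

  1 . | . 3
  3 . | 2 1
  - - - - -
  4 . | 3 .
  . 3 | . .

Step 1. [r4c1∈{2}] r4c1's peers cover all but 2 ⇒ r4c1=2.
Step 2. [r1c3∈{4}] r1c3 has the single candidate 4 ⇒ r1c3=4.
Step 3. [r2c2∈{4}] r2c2 has the single candidate 4. So r2c2=4.
Step 4. [r4c4∈{4}] only 4 remains possible at r4c4, so r4c4=4.
Step 5. [r3c4∈{2}] r3c4's peers cover all but 2. So r3c4=2.
Step 6. [r1c2∈{2}] only 2 remains possible at r1c2, so r1c2=2.
Step 7. [r4c3∈{1}] r4c3 has the single candidate 1, so r4c3=1.
Step 8. [r3c2∈{1}] r3c2 has the single candidate 1, so r3c2=1.

Answer: 1 2 4 3 / 3 4 2 1 / 4 1 3 2 / 2 3 1 4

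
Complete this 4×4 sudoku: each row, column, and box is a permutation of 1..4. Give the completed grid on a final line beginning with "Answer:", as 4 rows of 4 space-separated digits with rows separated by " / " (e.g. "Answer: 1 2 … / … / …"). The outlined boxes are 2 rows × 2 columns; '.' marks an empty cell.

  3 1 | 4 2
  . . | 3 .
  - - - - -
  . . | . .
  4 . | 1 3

Step 1. [r4c2∈{2}] r4c2 is down to just 2 ⇒ r4c2=2.
Step 2. [r3c3∈{2}] only 2 remains possible at r3c3 ⇒ r3c3=2.
Step 3. [r2c2∈{4}] r2c2 is down to just 4, so r2c2=4.
Step 4. [r3c2∈{3}] nothing but 3 survives at r3c2, so r3c2=3.
Step 5. [r3c1∈{1}] r3c1 is down to just 1, so r3c1=1.
Step 6. [r2c1∈{2}] r2c1 has the single candidate 2, so r2c1=2.
Step 7. [r3c4∈{4}] r3c4 has the single candidate 4, so r3c4=4.
Step 8. [r2c4∈{1}] r2c4 has the single candidate 1. So r2c4=1.

Answer: 3 1 4 2 / 2 4 3 1 / 1 3 2 4 / 4 2 1 3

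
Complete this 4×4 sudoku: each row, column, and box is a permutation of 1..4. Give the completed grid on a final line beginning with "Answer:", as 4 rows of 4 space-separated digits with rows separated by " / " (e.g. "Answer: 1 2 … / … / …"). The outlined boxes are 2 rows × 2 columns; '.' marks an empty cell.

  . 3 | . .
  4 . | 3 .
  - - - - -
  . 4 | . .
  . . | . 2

Step 1. [r2c4∈{1}] only 1 remains possible at r2c4. So r2c4=1.
Step 2. [r4c2∈{1}] only 1 remains possible at r4c2 ⇒ r4c2=1.
Step 3. [r1c3∈{2,4}] col 3 places 2 nowhere but r1c3 ⇒ r1c3=2.
Step 4. [r3c1∈{2,3}] r3c1 is the only open cell in row 3 admitting 2, so r3c1=2.
Step 5. [r1c4∈{4}] r1c4 is down to just 4. So r1c4=4.
Step 6. [r3c3∈{1}] r3c3 is down to just 1, so r3c3=1.
Step 7. [r2c2∈{2}] nothing but 2 survives at r2c2. So r2c2=2.
Step 8. [r4c1∈{3}] r4c1 is down to just 3, so r4c1=3.
Step 9. [r3c4∈{3}] r3c4 has the single candidate 3 ⇒ r3c4=3.
Step 10. [r1c1∈{1}] r1c1's peers cover all but 1 ⇒ r1c1=1.
Step 11. [r4c3∈{4}] nothing but 4 survives at r4c3 ⇒ r4c3=4.

Answer: 1 3 2 4 / 4 2 3 1 / 2 4 1 3 / 3 1 4 2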